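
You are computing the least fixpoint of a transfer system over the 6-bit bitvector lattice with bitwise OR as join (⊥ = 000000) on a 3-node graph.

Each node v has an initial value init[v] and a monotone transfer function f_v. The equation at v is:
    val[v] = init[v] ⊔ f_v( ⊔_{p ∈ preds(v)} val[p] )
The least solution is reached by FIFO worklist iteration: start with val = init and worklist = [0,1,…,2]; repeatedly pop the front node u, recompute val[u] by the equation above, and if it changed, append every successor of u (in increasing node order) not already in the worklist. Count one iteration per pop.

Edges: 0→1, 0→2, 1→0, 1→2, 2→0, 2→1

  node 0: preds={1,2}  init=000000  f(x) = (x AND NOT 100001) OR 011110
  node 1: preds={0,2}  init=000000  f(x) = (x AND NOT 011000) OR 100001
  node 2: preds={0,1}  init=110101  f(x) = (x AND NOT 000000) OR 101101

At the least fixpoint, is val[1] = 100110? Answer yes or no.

no

Iteration log — 5 steps:
  step 1. node 0  ⊔preds=110101  new=011110  old=000000  +wl: 
  step 2. node 1  ⊔preds=111111  new=100111  old=000000  +wl: 0
  step 3. node 2  ⊔preds=111111  new=111111  old=110101  +wl: 1
  step 4. node 0  ⊔preds=111111  new=011110  stable
  step 5. node 1  ⊔preds=111111  new=100111  stable

Least fixpoint reached:
  node 0: 011110
  node 1: 100111
  node 2: 111111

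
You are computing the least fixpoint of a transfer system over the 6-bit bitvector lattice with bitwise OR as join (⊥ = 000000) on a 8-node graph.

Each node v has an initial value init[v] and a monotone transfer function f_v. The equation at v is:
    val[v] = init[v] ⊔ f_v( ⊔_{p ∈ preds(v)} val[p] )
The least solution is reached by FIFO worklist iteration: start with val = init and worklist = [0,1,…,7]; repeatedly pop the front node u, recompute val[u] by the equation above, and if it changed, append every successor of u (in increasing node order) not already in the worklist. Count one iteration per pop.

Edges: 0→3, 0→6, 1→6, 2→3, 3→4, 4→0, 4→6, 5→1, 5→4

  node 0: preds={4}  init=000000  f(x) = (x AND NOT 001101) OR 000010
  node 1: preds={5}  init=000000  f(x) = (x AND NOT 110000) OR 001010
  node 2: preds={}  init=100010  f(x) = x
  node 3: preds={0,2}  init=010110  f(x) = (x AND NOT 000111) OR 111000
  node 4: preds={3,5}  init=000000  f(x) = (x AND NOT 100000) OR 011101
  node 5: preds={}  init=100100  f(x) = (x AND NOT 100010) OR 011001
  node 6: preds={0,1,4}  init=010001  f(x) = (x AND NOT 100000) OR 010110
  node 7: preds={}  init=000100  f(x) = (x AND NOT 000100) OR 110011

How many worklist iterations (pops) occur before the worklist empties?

13

Trace (13 dequeues):
  [1] u=0 | in 000000 | out 000010 | prev 000000 | push {}
  [2] u=1 | in 100100 | out 001110 | prev 000000 | push {}
  [3] u=2 | in 000000 | out 100010 | ==
  [4] u=3 | in 100010 | out 111110 | prev 010110 | push {}
  [5] u=4 | in 111110 | out 011111 | prev 000000 | push {0}
  [6] u=5 | in 000000 | out 111101 | prev 100100 | push {1,4}
  [7] u=6 | in 011111 | out 011111 | prev 010001 | push {}
  [8] u=7 | in 000000 | out 110111 | prev 000100 | push {}
  [9] u=0 | in 011111 | out 010010 | prev 000010 | push {3,6}
  [10] u=1 | in 111101 | out 001111 | prev 001110 | push {}
  [11] u=4 | in 111111 | out 011111 | ==
  [12] u=3 | in 110010 | out 111110 | ==
  [13] u=6 | in 011111 | out 011111 | ==

Converged values:
  [0] 010010
  [1] 001111
  [2] 100010
  [3] 111110
  [4] 011111
  [5] 111101
  [6] 011111
  [7] 110111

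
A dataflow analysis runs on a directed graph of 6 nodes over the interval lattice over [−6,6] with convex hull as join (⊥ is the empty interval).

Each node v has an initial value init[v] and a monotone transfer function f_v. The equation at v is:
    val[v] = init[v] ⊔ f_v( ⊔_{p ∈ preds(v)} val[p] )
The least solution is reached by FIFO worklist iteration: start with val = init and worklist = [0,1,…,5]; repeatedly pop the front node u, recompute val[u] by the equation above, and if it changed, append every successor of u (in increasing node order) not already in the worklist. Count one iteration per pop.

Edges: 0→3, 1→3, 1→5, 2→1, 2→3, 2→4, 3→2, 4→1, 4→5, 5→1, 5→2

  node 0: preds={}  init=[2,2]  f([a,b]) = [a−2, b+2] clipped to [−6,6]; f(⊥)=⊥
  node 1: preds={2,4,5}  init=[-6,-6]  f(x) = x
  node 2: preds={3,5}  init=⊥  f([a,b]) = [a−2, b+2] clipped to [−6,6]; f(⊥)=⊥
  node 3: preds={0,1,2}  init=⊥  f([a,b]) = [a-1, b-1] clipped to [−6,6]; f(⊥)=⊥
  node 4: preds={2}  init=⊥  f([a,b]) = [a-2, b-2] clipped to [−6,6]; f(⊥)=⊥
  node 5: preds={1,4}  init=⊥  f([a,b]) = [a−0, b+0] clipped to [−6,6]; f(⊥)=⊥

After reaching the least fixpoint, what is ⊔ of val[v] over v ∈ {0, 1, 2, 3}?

[-6,6]

Iteration log — 23 steps:
  step 1. node 0  ⊔preds=⊥  new=[2,2]  stable
  step 2. node 1  ⊔preds=⊥  new=[-6,-6]  stable
  step 3. node 2  ⊔preds=⊥  new=⊥  stable
  step 4. node 3  ⊔preds=[-6,2]  new=[-6,1]  old=⊥  +wl: 2
  step 5. node 4  ⊔preds=⊥  new=⊥  stable
  step 6. node 5  ⊔preds=[-6,-6]  new=[-6,-6]  old=⊥  +wl: 1
  step 7. node 2  ⊔preds=[-6,1]  new=[-6,3]  old=⊥  +wl: 3,4
  step 8. node 1  ⊔preds=[-6,3]  new=[-6,3]  old=[-6,-6]  +wl: 5
  step 9. node 3  ⊔preds=[-6,3]  new=[-6,2]  old=[-6,1]  +wl: 2
  step 10. node 4  ⊔preds=[-6,3]  new=[-6,1]  old=⊥  +wl: 1
  step 11. node 5  ⊔preds=[-6,3]  new=[-6,3]  old=[-6,-6]  +wl: 
  step 12. node 2  ⊔preds=[-6,3]  new=[-6,5]  old=[-6,3]  +wl: 3,4
  step 13. node 1  ⊔preds=[-6,5]  new=[-6,5]  old=[-6,3]  +wl: 5
  step 14. node 3  ⊔preds=[-6,5]  new=[-6,4]  old=[-6,2]  +wl: 2
  step 15. node 4  ⊔preds=[-6,5]  new=[-6,3]  old=[-6,1]  +wl: 1
  step 16. node 5  ⊔preds=[-6,5]  new=[-6,5]  old=[-6,3]  +wl: 
  step 17. node 2  ⊔preds=[-6,5]  new=[-6,6]  old=[-6,5]  +wl: 3,4
  step 18. node 1  ⊔preds=[-6,6]  new=[-6,6]  old=[-6,5]  +wl: 5
  step 19. node 3  ⊔preds=[-6,6]  new=[-6,5]  old=[-6,4]  +wl: 2
  step 20. node 4  ⊔preds=[-6,6]  new=[-6,4]  old=[-6,3]  +wl: 1
  step 21. node 5  ⊔preds=[-6,6]  new=[-6,6]  old=[-6,5]  +wl: 
  step 22. node 2  ⊔preds=[-6,6]  new=[-6,6]  stable
  step 23. node 1  ⊔preds=[-6,6]  new=[-6,6]  stable

Least fixpoint reached:
  node 0: [2,2]
  node 1: [-6,6]
  node 2: [-6,6]
  node 3: [-6,5]
  node 4: [-6,4]
  node 5: [-6,6]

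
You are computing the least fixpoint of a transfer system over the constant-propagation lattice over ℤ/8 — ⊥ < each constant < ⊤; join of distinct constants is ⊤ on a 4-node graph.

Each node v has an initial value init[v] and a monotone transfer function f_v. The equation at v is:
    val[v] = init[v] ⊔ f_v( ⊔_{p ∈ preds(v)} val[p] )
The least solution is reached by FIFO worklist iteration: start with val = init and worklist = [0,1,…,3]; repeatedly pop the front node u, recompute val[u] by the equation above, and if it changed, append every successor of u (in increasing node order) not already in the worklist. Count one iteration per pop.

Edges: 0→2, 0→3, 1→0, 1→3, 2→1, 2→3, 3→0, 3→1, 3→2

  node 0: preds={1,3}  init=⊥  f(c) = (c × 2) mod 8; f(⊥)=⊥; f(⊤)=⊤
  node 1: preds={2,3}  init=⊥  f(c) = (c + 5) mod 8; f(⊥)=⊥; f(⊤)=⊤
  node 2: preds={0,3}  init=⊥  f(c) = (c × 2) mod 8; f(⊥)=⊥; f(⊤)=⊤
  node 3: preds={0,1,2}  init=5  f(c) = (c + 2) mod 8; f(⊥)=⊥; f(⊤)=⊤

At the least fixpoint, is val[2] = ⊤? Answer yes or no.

Iteration log — 9 steps:
  step 1. node 0  ⊔preds=5  new=2  old=⊥  +wl: 
  step 2. node 1  ⊔preds=5  new=2  old=⊥  +wl: 0
  step 3. node 2  ⊔preds=⊤  new=⊤  old=⊥  +wl: 1
  step 4. node 3  ⊔preds=⊤  new=⊤  old=5  +wl: 2
  step 5. node 0  ⊔preds=⊤  new=⊤  old=2  +wl: 3
  step 6. node 1  ⊔preds=⊤  new=⊤  old=2  +wl: 0
  step 7. node 2  ⊔preds=⊤  new=⊤  stable
  step 8. node 3  ⊔preds=⊤  new=⊤  stable
  step 9. node 0  ⊔preds=⊤  new=⊤  stable

Least fixpoint reached:
  node 0: ⊤
  node 1: ⊤
  node 2: ⊤
  node 3: ⊤

yes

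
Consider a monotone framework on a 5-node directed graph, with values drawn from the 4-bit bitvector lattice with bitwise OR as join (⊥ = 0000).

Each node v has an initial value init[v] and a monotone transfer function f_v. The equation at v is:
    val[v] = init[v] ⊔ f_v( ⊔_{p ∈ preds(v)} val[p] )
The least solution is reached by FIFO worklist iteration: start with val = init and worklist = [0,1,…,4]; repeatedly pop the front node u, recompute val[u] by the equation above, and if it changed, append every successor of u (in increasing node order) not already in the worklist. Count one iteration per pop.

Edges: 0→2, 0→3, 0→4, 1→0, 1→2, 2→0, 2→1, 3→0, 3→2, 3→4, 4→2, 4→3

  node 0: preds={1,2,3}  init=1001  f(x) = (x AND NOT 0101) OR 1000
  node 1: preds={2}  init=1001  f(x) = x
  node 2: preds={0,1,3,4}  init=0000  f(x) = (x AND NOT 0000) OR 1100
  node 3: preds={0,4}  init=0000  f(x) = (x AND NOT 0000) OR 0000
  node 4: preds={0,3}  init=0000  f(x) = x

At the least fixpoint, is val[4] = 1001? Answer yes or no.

yes

Iteration log — 10 steps:
  step 1. node 0  ⊔preds=1001  new=1001  stable
  step 2. node 1  ⊔preds=0000  new=1001  stable
  step 3. node 2  ⊔preds=1001  new=1101  old=0000  +wl: 0,1
  step 4. node 3  ⊔preds=1001  new=1001  old=0000  +wl: 2
  step 5. node 4  ⊔preds=1001  new=1001  old=0000  +wl: 3
  step 6. node 0  ⊔preds=1101  new=1001  stable
  step 7. node 1  ⊔preds=1101  new=1101  old=1001  +wl: 0
  step 8. node 2  ⊔preds=1101  new=1101  stable
  step 9. node 3  ⊔preds=1001  new=1001  stable
  step 10. node 0  ⊔preds=1101  new=1001  stable

Least fixpoint reached:
  node 0: 1001
  node 1: 1101
  node 2: 1101
  node 3: 1001
  node 4: 1001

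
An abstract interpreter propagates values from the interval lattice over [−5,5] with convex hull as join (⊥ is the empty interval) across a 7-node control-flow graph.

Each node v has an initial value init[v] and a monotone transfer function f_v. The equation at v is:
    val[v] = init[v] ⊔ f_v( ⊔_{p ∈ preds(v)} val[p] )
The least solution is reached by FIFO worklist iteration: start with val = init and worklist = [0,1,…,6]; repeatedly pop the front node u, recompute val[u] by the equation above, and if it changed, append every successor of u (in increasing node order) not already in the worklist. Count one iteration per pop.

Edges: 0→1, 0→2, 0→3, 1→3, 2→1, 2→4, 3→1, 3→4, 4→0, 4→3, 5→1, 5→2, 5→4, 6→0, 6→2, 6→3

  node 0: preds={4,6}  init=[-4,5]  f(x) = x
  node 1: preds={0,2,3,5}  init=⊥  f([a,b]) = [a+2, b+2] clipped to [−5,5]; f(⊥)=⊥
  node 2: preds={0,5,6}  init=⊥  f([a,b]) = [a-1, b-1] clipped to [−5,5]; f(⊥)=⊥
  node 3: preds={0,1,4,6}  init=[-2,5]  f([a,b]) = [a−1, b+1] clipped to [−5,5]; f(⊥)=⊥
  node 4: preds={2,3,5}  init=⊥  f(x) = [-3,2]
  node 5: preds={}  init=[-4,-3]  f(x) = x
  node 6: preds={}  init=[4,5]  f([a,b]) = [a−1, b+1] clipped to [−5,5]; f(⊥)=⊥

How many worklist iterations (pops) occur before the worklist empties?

Worklist (10 pops):
  #1 pop 0: in=[4,5] → [-4,5] (no change)
  #2 pop 1: in=[-4,5] → [-2,5] (was ⊥); enqueue []
  #3 pop 2: in=[-4,5] → [-5,4] (was ⊥); enqueue [1]
  #4 pop 3: in=[-4,5] → [-5,5] (was [-2,5]); enqueue []
  #5 pop 4: in=[-5,5] → [-3,2] (was ⊥); enqueue [0,3]
  #6 pop 5: in=⊥ → [-4,-3] (no change)
  #7 pop 6: in=⊥ → [4,5] (no change)
  #8 pop 1: in=[-5,5] → [-3,5] (was [-2,5]); enqueue []
  #9 pop 0: in=[-3,5] → [-4,5] (no change)
  #10 pop 3: in=[-4,5] → [-5,5] (no change)

Fixpoint:
  val[0] = [-4,5]
  val[1] = [-3,5]
  val[2] = [-5,4]
  val[3] = [-5,5]
  val[4] = [-3,2]
  val[5] = [-4,-3]
  val[6] = [4,5]

10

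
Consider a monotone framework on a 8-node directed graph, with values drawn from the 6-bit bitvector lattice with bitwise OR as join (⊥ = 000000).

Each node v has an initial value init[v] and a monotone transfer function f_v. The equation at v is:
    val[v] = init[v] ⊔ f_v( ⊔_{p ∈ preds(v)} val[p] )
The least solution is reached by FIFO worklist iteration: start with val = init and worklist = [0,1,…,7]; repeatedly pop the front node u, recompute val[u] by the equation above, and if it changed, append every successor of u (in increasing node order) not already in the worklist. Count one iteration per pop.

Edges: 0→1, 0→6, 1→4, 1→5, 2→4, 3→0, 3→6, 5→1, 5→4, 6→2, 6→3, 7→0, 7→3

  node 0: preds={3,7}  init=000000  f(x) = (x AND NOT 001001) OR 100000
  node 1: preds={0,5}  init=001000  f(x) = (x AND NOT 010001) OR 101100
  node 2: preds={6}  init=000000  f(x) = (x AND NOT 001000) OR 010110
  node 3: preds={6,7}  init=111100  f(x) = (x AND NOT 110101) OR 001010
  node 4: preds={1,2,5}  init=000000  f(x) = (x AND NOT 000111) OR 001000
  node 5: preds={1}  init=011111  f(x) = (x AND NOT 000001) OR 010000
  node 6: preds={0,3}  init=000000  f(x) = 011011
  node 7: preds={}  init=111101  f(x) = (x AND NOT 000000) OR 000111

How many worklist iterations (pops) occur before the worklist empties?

Iteration log — 15 steps:
  step 1. node 0  ⊔preds=111101  new=110100  old=000000  +wl: 
  step 2. node 1  ⊔preds=111111  new=101110  old=001000  +wl: 
  step 3. node 2  ⊔preds=000000  new=010110  old=000000  +wl: 
  step 4. node 3  ⊔preds=111101  new=111110  old=111100  +wl: 0
  step 5. node 4  ⊔preds=111111  new=111000  old=000000  +wl: 
  step 6. node 5  ⊔preds=101110  new=111111  old=011111  +wl: 1,4
  step 7. node 6  ⊔preds=111110  new=011011  old=000000  +wl: 2,3
  step 8. node 7  ⊔preds=000000  new=111111  old=111101  +wl: 
  step 9. node 0  ⊔preds=111111  new=110110  old=110100  +wl: 6
  step 10. node 1  ⊔preds=111111  new=101110  stable
  step 11. node 4  ⊔preds=111111  new=111000  stable
  step 12. node 2  ⊔preds=011011  new=010111  old=010110  +wl: 4
  step 13. node 3  ⊔preds=111111  new=111110  stable
  step 14. node 6  ⊔preds=111110  new=011011  stable
  step 15. node 4  ⊔preds=111111  new=111000  stable

Least fixpoint reached:
  node 0: 110110
  node 1: 101110
  node 2: 010111
  node 3: 111110
  node 4: 111000
  node 5: 111111
  node 6: 011011
  node 7: 111111

15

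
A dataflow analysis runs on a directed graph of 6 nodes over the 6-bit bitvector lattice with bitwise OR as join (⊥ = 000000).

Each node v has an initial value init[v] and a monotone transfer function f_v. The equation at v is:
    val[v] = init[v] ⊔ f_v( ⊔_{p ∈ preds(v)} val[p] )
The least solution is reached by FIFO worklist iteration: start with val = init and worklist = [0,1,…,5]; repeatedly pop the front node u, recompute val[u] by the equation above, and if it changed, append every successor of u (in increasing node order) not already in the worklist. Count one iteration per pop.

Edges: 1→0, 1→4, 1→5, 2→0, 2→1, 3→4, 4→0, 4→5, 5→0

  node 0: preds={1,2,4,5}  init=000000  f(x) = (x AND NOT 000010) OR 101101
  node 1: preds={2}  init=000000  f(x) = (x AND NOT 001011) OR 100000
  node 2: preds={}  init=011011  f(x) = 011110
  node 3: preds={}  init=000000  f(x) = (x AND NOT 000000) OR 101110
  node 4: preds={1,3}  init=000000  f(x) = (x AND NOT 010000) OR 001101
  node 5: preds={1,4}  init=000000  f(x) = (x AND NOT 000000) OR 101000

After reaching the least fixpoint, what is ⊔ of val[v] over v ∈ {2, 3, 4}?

Iteration log — 11 steps:
  step 1. node 0  ⊔preds=011011  new=111101  old=000000  +wl: 
  step 2. node 1  ⊔preds=011011  new=110000  old=000000  +wl: 0
  step 3. node 2  ⊔preds=000000  new=011111  old=011011  +wl: 1
  step 4. node 3  ⊔preds=000000  new=101110  old=000000  +wl: 
  step 5. node 4  ⊔preds=111110  new=101111  old=000000  +wl: 
  step 6. node 5  ⊔preds=111111  new=111111  old=000000  +wl: 
  step 7. node 0  ⊔preds=111111  new=111101  stable
  step 8. node 1  ⊔preds=011111  new=110100  old=110000  +wl: 0,4,5
  step 9. node 0  ⊔preds=111111  new=111101  stable
  step 10. node 4  ⊔preds=111110  new=101111  stable
  step 11. node 5  ⊔preds=111111  new=111111  stable

Least fixpoint reached:
  node 0: 111101
  node 1: 110100
  node 2: 011111
  node 3: 101110
  node 4: 101111
  node 5: 111111

111111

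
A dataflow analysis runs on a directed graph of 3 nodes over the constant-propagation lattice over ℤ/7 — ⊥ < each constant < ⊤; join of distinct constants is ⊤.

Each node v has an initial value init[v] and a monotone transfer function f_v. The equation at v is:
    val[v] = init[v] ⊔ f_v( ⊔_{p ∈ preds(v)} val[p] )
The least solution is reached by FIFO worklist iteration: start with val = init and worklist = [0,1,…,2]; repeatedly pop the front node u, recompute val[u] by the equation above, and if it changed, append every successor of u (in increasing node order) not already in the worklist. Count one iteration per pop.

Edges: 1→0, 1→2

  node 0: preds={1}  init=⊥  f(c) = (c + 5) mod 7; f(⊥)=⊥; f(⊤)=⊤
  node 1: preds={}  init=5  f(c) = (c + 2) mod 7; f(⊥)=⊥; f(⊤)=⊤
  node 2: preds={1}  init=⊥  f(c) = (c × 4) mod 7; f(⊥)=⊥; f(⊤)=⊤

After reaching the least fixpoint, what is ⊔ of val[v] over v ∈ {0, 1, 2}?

Iteration log — 3 steps:
  step 1. node 0  ⊔preds=5  new=3  old=⊥  +wl: 
  step 2. node 1  ⊔preds=⊥  new=5  stable
  step 3. node 2  ⊔preds=5  new=6  old=⊥  +wl: 

Least fixpoint reached:
  node 0: 3
  node 1: 5
  node 2: 6

⊤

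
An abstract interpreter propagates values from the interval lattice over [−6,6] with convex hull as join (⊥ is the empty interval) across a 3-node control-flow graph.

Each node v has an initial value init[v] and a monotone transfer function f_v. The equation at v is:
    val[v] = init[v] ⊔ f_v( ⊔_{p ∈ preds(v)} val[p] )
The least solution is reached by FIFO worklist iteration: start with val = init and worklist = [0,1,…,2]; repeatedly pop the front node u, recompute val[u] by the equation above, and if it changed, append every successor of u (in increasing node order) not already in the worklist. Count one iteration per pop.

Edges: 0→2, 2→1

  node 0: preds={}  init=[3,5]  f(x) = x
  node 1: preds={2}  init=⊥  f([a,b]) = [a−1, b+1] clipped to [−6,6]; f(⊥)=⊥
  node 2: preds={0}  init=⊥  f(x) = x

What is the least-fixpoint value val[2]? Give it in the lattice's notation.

[3,5]

Iteration log — 4 steps:
  step 1. node 0  ⊔preds=⊥  new=[3,5]  stable
  step 2. node 1  ⊔preds=⊥  new=⊥  stable
  step 3. node 2  ⊔preds=[3,5]  new=[3,5]  old=⊥  +wl: 1
  step 4. node 1  ⊔preds=[3,5]  new=[2,6]  old=⊥  +wl: 

Least fixpoint reached:
  node 0: [3,5]
  node 1: [2,6]
  node 2: [3,5]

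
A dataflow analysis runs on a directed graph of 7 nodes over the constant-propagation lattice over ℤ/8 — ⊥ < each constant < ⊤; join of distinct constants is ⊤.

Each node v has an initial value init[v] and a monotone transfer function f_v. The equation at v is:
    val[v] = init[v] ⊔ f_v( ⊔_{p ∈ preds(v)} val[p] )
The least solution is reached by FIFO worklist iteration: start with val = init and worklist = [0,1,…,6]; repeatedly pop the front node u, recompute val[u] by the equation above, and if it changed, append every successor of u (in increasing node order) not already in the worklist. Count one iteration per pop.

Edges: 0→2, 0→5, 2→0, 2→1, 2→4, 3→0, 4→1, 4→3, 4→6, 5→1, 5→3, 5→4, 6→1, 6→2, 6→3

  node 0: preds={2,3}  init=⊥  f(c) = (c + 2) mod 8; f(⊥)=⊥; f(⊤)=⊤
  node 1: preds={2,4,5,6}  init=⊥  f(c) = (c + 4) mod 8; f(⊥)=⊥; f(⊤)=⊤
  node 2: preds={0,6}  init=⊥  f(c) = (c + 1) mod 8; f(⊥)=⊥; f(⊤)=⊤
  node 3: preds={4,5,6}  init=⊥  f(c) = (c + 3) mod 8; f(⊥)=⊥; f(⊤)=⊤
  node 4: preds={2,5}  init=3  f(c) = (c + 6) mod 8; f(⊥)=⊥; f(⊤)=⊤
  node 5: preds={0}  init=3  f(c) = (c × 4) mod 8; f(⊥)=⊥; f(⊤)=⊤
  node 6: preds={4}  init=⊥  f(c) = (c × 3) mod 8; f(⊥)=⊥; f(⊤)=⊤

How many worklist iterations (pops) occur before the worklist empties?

Worklist (18 pops):
  #1 pop 0: in=⊥ → ⊥ (no change)
  #2 pop 1: in=3 → 7 (was ⊥); enqueue []
  #3 pop 2: in=⊥ → ⊥ (no change)
  #4 pop 3: in=3 → 6 (was ⊥); enqueue [0]
  #5 pop 4: in=3 → ⊤ (was 3); enqueue [1,3]
  #6 pop 5: in=⊥ → 3 (no change)
  #7 pop 6: in=⊤ → ⊤ (was ⊥); enqueue [2]
  #8 pop 0: in=6 → 0 (was ⊥); enqueue [5]
  #9 pop 1: in=⊤ → ⊤ (was 7); enqueue []
  #10 pop 3: in=⊤ → ⊤ (was 6); enqueue [0]
  #11 pop 2: in=⊤ → ⊤ (was ⊥); enqueue [1,4]
  #12 pop 5: in=0 → ⊤ (was 3); enqueue [3]
  #13 pop 0: in=⊤ → ⊤ (was 0); enqueue [2,5]
  #14 pop 1: in=⊤ → ⊤ (no change)
  #15 pop 4: in=⊤ → ⊤ (no change)
  #16 pop 3: in=⊤ → ⊤ (no change)
  #17 pop 2: in=⊤ → ⊤ (no change)
  #18 pop 5: in=⊤ → ⊤ (no change)

Fixpoint:
  val[0] = ⊤
  val[1] = ⊤
  val[2] = ⊤
  val[3] = ⊤
  val[4] = ⊤
  val[5] = ⊤
  val[6] = ⊤

18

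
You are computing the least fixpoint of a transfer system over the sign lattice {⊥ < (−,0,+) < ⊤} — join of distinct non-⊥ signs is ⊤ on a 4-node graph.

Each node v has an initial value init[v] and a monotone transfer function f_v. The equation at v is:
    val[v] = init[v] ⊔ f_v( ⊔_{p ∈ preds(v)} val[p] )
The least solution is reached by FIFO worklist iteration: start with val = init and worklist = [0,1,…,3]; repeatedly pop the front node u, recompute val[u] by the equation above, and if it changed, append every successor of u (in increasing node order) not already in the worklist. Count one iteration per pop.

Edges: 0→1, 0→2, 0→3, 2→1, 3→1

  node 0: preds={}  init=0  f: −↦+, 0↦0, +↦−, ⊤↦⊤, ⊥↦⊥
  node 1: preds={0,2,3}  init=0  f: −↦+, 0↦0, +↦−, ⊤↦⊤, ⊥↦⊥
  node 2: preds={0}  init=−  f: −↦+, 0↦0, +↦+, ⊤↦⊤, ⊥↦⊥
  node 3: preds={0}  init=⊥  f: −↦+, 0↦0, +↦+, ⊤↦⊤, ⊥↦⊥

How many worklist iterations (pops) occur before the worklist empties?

5

Iteration log — 5 steps:
  step 1. node 0  ⊔preds=⊥  new=0  stable
  step 2. node 1  ⊔preds=⊤  new=⊤  old=0  +wl: 
  step 3. node 2  ⊔preds=0  new=⊤  old=−  +wl: 1
  step 4. node 3  ⊔preds=0  new=0  old=⊥  +wl: 
  step 5. node 1  ⊔preds=⊤  new=⊤  stable

Least fixpoint reached:
  node 0: 0
  node 1: ⊤
  node 2: ⊤
  node 3: 0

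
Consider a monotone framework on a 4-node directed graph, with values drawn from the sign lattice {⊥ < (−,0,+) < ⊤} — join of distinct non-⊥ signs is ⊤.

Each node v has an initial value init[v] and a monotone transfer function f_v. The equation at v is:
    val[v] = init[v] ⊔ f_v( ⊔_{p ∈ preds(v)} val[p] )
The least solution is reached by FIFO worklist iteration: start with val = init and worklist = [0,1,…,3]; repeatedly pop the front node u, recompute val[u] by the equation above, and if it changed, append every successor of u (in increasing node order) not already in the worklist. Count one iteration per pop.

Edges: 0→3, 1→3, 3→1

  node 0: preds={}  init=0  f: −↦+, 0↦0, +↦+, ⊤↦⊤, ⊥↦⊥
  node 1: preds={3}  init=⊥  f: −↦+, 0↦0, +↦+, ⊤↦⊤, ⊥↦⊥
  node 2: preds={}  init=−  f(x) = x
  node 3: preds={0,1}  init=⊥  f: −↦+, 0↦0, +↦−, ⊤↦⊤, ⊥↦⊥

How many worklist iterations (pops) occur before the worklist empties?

Worklist (6 pops):
  #1 pop 0: in=⊥ → 0 (no change)
  #2 pop 1: in=⊥ → ⊥ (no change)
  #3 pop 2: in=⊥ → − (no change)
  #4 pop 3: in=0 → 0 (was ⊥); enqueue [1]
  #5 pop 1: in=0 → 0 (was ⊥); enqueue [3]
  #6 pop 3: in=0 → 0 (no change)

Fixpoint:
  val[0] = 0
  val[1] = 0
  val[2] = −
  val[3] = 0

6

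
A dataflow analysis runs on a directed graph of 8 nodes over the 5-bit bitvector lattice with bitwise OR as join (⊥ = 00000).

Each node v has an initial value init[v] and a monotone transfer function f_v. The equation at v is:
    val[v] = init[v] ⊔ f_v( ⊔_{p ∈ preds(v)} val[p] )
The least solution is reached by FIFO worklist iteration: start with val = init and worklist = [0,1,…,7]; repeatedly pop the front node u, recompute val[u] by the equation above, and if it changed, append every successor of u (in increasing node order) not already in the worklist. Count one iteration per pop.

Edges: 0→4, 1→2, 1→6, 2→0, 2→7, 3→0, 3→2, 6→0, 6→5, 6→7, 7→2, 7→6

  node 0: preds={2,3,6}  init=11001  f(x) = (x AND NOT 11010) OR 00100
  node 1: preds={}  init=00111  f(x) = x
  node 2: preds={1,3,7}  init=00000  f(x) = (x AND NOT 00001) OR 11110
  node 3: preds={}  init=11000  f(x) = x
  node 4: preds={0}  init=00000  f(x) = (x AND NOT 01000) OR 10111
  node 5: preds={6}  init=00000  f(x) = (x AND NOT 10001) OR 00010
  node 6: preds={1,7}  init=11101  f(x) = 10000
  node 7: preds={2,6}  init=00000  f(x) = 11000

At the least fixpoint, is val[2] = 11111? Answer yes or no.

no

Worklist (11 pops):
  #1 pop 0: in=11101 → 11101 (was 11001); enqueue []
  #2 pop 1: in=00000 → 00111 (no change)
  #3 pop 2: in=11111 → 11110 (was 00000); enqueue [0]
  #4 pop 3: in=00000 → 11000 (no change)
  #5 pop 4: in=11101 → 10111 (was 00000); enqueue []
  #6 pop 5: in=11101 → 01110 (was 00000); enqueue []
  #7 pop 6: in=00111 → 11101 (no change)
  #8 pop 7: in=11111 → 11000 (was 00000); enqueue [2,6]
  #9 pop 0: in=11111 → 11101 (no change)
  #10 pop 2: in=11111 → 11110 (no change)
  #11 pop 6: in=11111 → 11101 (no change)

Fixpoint:
  val[0] = 11101
  val[1] = 00111
  val[2] = 11110
  val[3] = 11000
  val[4] = 10111
  val[5] = 01110
  val[6] = 11101
  val[7] = 11000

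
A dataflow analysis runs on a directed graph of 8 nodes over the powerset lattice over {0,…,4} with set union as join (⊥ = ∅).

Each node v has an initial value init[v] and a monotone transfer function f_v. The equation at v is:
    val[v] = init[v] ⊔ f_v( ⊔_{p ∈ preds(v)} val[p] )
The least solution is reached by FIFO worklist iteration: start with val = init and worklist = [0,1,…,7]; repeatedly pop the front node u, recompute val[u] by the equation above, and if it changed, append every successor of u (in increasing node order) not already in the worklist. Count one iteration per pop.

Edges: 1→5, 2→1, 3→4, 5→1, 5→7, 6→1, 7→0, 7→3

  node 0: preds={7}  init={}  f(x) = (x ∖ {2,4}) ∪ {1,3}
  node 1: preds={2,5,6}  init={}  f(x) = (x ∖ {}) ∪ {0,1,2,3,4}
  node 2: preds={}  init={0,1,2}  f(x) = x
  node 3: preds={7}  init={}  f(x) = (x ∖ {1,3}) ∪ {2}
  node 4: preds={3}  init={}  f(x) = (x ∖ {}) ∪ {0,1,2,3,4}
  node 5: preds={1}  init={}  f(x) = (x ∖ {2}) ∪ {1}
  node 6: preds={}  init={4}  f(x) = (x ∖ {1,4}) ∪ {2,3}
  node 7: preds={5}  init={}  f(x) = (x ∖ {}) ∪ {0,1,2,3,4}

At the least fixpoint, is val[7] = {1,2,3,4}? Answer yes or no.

Worklist (12 pops):
  #1 pop 0: in={} → {1,3} (was {}); enqueue []
  #2 pop 1: in={0,1,2,4} → {0,1,2,3,4} (was {}); enqueue []
  #3 pop 2: in={} → {0,1,2} (no change)
  #4 pop 3: in={} → {2} (was {}); enqueue []
  #5 pop 4: in={2} → {0,1,2,3,4} (was {}); enqueue []
  #6 pop 5: in={0,1,2,3,4} → {0,1,3,4} (was {}); enqueue [1]
  #7 pop 6: in={} → {2,3,4} (was {4}); enqueue []
  #8 pop 7: in={0,1,3,4} → {0,1,2,3,4} (was {}); enqueue [0,3]
  #9 pop 1: in={0,1,2,3,4} → {0,1,2,3,4} (no change)
  #10 pop 0: in={0,1,2,3,4} → {0,1,3} (was {1,3}); enqueue []
  #11 pop 3: in={0,1,2,3,4} → {0,2,4} (was {2}); enqueue [4]
  #12 pop 4: in={0,2,4} → {0,1,2,3,4} (no change)

Fixpoint:
  val[0] = {0,1,3}
  val[1] = {0,1,2,3,4}
  val[2] = {0,1,2}
  val[3] = {0,2,4}
  val[4] = {0,1,2,3,4}
  val[5] = {0,1,3,4}
  val[6] = {2,3,4}
  val[7] = {0,1,2,3,4}

no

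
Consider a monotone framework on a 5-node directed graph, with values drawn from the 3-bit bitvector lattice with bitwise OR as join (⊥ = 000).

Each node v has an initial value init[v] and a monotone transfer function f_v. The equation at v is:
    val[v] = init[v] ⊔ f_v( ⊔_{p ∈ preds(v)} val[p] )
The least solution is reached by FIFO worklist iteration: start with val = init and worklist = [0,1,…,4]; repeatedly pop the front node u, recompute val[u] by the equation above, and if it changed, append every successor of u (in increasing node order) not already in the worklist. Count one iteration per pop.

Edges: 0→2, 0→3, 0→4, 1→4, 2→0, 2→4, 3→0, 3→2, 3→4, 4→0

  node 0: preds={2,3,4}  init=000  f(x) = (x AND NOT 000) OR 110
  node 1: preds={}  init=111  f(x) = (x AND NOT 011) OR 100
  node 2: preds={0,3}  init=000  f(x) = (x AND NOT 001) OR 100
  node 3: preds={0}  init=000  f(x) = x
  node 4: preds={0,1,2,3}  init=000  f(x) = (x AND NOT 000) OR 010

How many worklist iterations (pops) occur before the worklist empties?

11

Trace (11 dequeues):
  [1] u=0 | in 000 | out 110 | prev 000 | push {}
  [2] u=1 | in 000 | out 111 | ==
  [3] u=2 | in 110 | out 110 | prev 000 | push {0}
  [4] u=3 | in 110 | out 110 | prev 000 | push {2}
  [5] u=4 | in 111 | out 111 | prev 000 | push {}
  [6] u=0 | in 111 | out 111 | prev 110 | push {3,4}
  [7] u=2 | in 111 | out 110 | ==
  [8] u=3 | in 111 | out 111 | prev 110 | push {0,2}
  [9] u=4 | in 111 | out 111 | ==
  [10] u=0 | in 111 | out 111 | ==
  [11] u=2 | in 111 | out 110 | ==

Converged values:
  [0] 111
  [1] 111
  [2] 110
  [3] 111
  [4] 111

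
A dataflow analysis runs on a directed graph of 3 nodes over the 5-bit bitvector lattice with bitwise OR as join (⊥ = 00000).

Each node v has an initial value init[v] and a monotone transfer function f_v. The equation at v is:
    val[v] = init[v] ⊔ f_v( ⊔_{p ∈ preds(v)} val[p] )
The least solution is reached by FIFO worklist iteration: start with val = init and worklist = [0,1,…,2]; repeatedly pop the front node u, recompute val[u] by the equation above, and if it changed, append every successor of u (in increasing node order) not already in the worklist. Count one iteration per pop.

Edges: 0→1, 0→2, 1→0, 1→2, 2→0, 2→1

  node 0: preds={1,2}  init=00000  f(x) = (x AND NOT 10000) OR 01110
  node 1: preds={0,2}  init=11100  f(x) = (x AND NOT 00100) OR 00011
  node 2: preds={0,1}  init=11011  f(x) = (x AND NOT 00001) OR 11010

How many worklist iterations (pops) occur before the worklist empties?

Trace (5 dequeues):
  [1] u=0 | in 11111 | out 01111 | prev 00000 | push {}
  [2] u=1 | in 11111 | out 11111 | prev 11100 | push {0}
  [3] u=2 | in 11111 | out 11111 | prev 11011 | push {1}
  [4] u=0 | in 11111 | out 01111 | ==
  [5] u=1 | in 11111 | out 11111 | ==

Converged values:
  [0] 01111
  [1] 11111
  [2] 11111

5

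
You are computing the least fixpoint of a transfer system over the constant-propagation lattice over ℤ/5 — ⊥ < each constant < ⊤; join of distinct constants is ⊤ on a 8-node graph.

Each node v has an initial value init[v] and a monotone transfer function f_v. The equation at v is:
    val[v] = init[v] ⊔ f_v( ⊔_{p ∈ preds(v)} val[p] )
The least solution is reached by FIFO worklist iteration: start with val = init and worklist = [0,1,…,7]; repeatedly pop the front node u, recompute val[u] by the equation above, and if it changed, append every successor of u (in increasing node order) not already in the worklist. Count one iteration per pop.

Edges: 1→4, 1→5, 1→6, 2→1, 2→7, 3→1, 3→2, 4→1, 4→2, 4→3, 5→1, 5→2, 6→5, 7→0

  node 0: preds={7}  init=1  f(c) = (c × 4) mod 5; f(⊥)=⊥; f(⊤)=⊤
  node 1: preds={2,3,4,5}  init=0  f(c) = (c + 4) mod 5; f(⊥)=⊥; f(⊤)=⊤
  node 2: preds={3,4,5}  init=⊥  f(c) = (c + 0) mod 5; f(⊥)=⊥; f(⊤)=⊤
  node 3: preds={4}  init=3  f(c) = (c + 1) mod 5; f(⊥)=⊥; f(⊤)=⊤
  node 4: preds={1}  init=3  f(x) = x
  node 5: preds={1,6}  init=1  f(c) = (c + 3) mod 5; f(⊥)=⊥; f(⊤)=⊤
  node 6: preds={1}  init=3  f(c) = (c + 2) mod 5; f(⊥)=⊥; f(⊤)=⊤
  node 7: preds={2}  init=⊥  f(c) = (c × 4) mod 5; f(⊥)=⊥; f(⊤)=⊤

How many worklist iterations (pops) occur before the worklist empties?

13

Trace (13 dequeues):
  [1] u=0 | in ⊥ | out 1 | ==
  [2] u=1 | in ⊤ | out ⊤ | prev 0 | push {}
  [3] u=2 | in ⊤ | out ⊤ | prev ⊥ | push {1}
  [4] u=3 | in 3 | out ⊤ | prev 3 | push {2}
  [5] u=4 | in ⊤ | out ⊤ | prev 3 | push {3}
  [6] u=5 | in ⊤ | out ⊤ | prev 1 | push {}
  [7] u=6 | in ⊤ | out ⊤ | prev 3 | push {5}
  [8] u=7 | in ⊤ | out ⊤ | prev ⊥ | push {0}
  [9] u=1 | in ⊤ | out ⊤ | ==
  [10] u=2 | in ⊤ | out ⊤ | ==
  [11] u=3 | in ⊤ | out ⊤ | ==
  [12] u=5 | in ⊤ | out ⊤ | ==
  [13] u=0 | in ⊤ | out ⊤ | prev 1 | push {}

Converged values:
  [0] ⊤
  [1] ⊤
  [2] ⊤
  [3] ⊤
  [4] ⊤
  [5] ⊤
  [6] ⊤
  [7] ⊤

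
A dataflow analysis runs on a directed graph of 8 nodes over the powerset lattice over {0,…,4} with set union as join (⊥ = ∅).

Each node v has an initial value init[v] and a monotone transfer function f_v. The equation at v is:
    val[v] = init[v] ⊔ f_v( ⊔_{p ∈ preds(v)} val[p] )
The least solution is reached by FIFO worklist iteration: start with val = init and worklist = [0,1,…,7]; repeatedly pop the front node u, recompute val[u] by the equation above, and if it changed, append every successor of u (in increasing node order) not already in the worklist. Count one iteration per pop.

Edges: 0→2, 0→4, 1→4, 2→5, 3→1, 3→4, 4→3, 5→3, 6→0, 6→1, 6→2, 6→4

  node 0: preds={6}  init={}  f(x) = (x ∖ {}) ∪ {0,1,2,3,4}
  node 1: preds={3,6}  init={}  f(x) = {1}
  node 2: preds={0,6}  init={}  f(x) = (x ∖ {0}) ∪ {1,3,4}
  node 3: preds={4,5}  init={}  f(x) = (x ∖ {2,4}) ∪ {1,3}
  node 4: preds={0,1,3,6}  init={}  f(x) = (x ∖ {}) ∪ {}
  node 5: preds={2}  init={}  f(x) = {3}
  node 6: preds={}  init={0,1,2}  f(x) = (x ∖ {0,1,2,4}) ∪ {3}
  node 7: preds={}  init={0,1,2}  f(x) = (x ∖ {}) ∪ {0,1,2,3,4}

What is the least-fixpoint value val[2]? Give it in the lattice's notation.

{1,2,3,4}

Trace (14 dequeues):
  [1] u=0 | in {0,1,2} | out {0,1,2,3,4} | prev {} | push {}
  [2] u=1 | in {0,1,2} | out {1} | prev {} | push {}
  [3] u=2 | in {0,1,2,3,4} | out {1,2,3,4} | prev {} | push {}
  [4] u=3 | in {} | out {1,3} | prev {} | push {1}
  [5] u=4 | in {0,1,2,3,4} | out {0,1,2,3,4} | prev {} | push {3}
  [6] u=5 | in {1,2,3,4} | out {3} | prev {} | push {}
  [7] u=6 | in {} | out {0,1,2,3} | prev {0,1,2} | push {0,2,4}
  [8] u=7 | in {} | out {0,1,2,3,4} | prev {0,1,2} | push {}
  [9] u=1 | in {0,1,2,3} | out {1} | ==
  [10] u=3 | in {0,1,2,3,4} | out {0,1,3} | prev {1,3} | push {1}
  [11] u=0 | in {0,1,2,3} | out {0,1,2,3,4} | ==
  [12] u=2 | in {0,1,2,3,4} | out {1,2,3,4} | ==
  [13] u=4 | in {0,1,2,3,4} | out {0,1,2,3,4} | ==
  [14] u=1 | in {0,1,2,3} | out {1} | ==

Converged values:
  [0] {0,1,2,3,4}
  [1] {1}
  [2] {1,2,3,4}
  [3] {0,1,3}
  [4] {0,1,2,3,4}
  [5] {3}
  [6] {0,1,2,3}
  [7] {0,1,2,3,4}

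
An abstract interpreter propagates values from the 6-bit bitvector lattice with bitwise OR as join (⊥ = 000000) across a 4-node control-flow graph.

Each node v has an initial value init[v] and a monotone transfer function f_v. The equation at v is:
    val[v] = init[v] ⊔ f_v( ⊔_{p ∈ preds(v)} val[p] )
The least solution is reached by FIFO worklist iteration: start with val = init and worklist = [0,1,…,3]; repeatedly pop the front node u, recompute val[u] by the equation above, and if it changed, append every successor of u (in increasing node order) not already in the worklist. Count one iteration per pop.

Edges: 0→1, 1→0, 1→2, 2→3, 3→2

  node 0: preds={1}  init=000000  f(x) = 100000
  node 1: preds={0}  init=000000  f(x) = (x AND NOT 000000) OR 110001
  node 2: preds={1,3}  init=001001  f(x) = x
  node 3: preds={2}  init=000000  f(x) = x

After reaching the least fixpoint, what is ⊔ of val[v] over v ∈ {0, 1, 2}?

Worklist (6 pops):
  #1 pop 0: in=000000 → 100000 (was 000000); enqueue []
  #2 pop 1: in=100000 → 110001 (was 000000); enqueue [0]
  #3 pop 2: in=110001 → 111001 (was 001001); enqueue []
  #4 pop 3: in=111001 → 111001 (was 000000); enqueue [2]
  #5 pop 0: in=110001 → 100000 (no change)
  #6 pop 2: in=111001 → 111001 (no change)

Fixpoint:
  val[0] = 100000
  val[1] = 110001
  val[2] = 111001
  val[3] = 111001

111001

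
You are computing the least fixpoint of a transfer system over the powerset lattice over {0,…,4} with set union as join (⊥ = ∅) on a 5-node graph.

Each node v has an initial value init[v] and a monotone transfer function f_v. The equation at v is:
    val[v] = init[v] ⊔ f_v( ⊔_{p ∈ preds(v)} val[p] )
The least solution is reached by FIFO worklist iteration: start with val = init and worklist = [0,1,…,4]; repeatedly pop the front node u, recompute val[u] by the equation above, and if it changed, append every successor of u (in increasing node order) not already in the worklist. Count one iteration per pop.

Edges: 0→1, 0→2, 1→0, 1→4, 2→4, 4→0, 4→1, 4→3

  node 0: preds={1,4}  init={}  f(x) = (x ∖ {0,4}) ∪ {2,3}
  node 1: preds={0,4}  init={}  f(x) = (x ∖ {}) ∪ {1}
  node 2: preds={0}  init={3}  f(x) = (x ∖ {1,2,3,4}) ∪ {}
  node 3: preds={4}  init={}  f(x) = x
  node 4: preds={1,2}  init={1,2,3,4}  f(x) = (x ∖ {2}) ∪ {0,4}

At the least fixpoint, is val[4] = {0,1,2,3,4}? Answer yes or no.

yes

Trace (10 dequeues):
  [1] u=0 | in {1,2,3,4} | out {1,2,3} | prev {} | push {}
  [2] u=1 | in {1,2,3,4} | out {1,2,3,4} | prev {} | push {0}
  [3] u=2 | in {1,2,3} | out {3} | ==
  [4] u=3 | in {1,2,3,4} | out {1,2,3,4} | prev {} | push {}
  [5] u=4 | in {1,2,3,4} | out {0,1,2,3,4} | prev {1,2,3,4} | push {1,3}
  [6] u=0 | in {0,1,2,3,4} | out {1,2,3} | ==
  [7] u=1 | in {0,1,2,3,4} | out {0,1,2,3,4} | prev {1,2,3,4} | push {0,4}
  [8] u=3 | in {0,1,2,3,4} | out {0,1,2,3,4} | prev {1,2,3,4} | push {}
  [9] u=0 | in {0,1,2,3,4} | out {1,2,3} | ==
  [10] u=4 | in {0,1,2,3,4} | out {0,1,2,3,4} | ==

Converged values:
  [0] {1,2,3}
  [1] {0,1,2,3,4}
  [2] {3}
  [3] {0,1,2,3,4}
  [4] {0,1,2,3,4}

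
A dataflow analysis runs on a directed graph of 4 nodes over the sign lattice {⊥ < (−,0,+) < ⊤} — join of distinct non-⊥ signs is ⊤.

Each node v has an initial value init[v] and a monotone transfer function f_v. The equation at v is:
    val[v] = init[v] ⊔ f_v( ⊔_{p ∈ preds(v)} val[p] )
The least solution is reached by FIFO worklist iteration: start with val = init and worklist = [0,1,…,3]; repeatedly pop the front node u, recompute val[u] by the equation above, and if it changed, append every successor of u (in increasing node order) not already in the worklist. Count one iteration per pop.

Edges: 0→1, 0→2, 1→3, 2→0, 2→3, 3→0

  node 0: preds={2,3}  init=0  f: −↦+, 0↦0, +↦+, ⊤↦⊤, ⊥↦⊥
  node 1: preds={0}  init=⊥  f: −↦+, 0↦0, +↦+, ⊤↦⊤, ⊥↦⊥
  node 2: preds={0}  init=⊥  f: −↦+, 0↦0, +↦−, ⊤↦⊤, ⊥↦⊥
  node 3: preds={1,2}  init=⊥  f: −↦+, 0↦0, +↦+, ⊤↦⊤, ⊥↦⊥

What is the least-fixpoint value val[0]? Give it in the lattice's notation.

Iteration log — 5 steps:
  step 1. node 0  ⊔preds=⊥  new=0  stable
  step 2. node 1  ⊔preds=0  new=0  old=⊥  +wl: 
  step 3. node 2  ⊔preds=0  new=0  old=⊥  +wl: 0
  step 4. node 3  ⊔preds=0  new=0  old=⊥  +wl: 
  step 5. node 0  ⊔preds=0  new=0  stable

Least fixpoint reached:
  node 0: 0
  node 1: 0
  node 2: 0
  node 3: 0

0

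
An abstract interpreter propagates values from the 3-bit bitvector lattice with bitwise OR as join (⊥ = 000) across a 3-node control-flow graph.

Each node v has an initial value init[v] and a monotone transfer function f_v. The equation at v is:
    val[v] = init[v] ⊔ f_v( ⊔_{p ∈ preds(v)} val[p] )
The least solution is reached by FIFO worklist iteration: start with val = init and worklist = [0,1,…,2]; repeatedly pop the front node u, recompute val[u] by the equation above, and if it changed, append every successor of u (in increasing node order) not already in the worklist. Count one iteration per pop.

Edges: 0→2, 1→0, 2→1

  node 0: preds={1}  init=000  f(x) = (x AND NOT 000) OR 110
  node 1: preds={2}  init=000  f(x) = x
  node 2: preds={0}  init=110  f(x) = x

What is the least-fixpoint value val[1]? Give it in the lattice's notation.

Trace (4 dequeues):
  [1] u=0 | in 000 | out 110 | prev 000 | push {}
  [2] u=1 | in 110 | out 110 | prev 000 | push {0}
  [3] u=2 | in 110 | out 110 | ==
  [4] u=0 | in 110 | out 110 | ==

Converged values:
  [0] 110
  [1] 110
  [2] 110

110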